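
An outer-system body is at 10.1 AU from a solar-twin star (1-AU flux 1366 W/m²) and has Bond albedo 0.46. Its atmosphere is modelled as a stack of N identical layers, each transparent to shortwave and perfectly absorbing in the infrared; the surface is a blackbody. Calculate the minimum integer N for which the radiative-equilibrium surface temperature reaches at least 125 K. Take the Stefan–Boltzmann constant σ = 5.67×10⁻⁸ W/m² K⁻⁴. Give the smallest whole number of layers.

By the inverse-square law, S = 1366/10.1² = 13.39 W/m².
Top-of-atmosphere balance: σT_e⁴ = S(1−α)/4 = 1.808 W/m² → T_e = 75.14 K.
T_s = (N+1)^(1/4)·T_e ≥ 125 K requires N+1 ≥ (T_s/T_e)⁴ = (125/75.14)⁴ = 7.657.
The minimum whole number is N = 7.

7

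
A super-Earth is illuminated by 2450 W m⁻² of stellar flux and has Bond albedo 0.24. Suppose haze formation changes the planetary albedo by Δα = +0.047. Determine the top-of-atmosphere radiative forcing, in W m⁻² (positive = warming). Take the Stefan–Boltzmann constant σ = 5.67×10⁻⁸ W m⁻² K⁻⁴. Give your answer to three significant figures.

The change in absorbed flux is Δ[S(1−α)/4] = −SΔα/4 = -28.79 W m⁻².

-28.8 W m⁻²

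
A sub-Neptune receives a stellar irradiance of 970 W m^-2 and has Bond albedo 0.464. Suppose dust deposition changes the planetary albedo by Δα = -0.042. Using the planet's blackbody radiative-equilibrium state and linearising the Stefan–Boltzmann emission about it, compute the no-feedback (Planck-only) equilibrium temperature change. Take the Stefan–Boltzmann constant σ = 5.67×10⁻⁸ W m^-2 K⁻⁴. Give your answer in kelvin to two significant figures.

4.3 K

Reference equilibrium: T_e = [S(1−α)/(4σ)]^(1/4) = 218.8 K.
ΔF = −(S/4)Δα = −(970.0/4)×(-0.042) = 10.19 W m^-2.
Planck response: λ_P = 4σT_e³ = 4·5.67×10⁻⁸·(218.8)³ = 2.376 W m^-2/K.
So ΔT₀ = 10.19/2.376 = 4.29 K.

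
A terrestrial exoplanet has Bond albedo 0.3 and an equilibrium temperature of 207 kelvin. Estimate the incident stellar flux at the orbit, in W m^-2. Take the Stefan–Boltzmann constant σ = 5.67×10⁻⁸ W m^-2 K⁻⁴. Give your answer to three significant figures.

595 W m^-2

Invert the energy balance for S: S = 4σT⁴/(1−α).
σT⁴ = 5.67×10⁻⁸·(207)⁴ = 104.1 W m^-2.
So S = 4×104.1/(1−0.3) = 594.9 W m^-2.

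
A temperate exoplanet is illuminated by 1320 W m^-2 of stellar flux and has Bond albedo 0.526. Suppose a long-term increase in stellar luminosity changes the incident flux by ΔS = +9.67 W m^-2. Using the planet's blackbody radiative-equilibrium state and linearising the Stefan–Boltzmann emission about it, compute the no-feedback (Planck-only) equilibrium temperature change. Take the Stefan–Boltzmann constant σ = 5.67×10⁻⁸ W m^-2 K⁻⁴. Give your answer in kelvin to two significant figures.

Unperturbed T_e = [1320·(1−0.526)/(4σ)]^¼ = 229.2 K.
ΔF = Δ[S(1−α)]/4 = (1−0.526)·+9.67/4 = 1.146 W m^-2.
Linearising σT⁴ gives d(σT⁴)/dT = 4σT_e³ = 2.730 W m^-2 per K.
So ΔT₀ = 1.146/2.730 = 0.420 K.

0.42 kelvin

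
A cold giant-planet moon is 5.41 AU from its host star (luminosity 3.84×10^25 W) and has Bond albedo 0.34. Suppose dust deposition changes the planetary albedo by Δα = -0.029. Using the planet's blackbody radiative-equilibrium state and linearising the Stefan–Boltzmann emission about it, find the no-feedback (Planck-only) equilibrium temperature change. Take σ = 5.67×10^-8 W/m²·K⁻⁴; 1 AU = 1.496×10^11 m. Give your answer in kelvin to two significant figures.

Orbital distance: d = 5.41 AU = 8.093×10^11 m.
Spreading L over a sphere of radius d: S = 3.84×10^25/(4π·8.09×10^11²) = 4.665 W/m².
Reference equilibrium: T_e = [S(1−α)/(4σ)]^(1/4) = 60.70 K.
ΔF = −(S/4)Δα = −(4.665/4)×(-0.029) = 0.03382 W/m².
Linearising σT⁴ gives d(σT⁴)/dT = 4σT_e³ = 0.05072 W/m² per K.
Hence the no-feedback warming is ΔF/(4σT_e³) = 0.667 K.

0.67 kelvin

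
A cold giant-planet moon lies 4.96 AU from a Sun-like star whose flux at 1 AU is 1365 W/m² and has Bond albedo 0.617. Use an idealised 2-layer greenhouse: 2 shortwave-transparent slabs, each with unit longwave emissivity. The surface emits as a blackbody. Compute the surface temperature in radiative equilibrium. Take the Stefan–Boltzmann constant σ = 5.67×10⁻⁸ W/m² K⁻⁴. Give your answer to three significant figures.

129 K

Flux at the orbit: S = 1365/(4.96)² = 55.48 W/m².
Top-of-atmosphere balance: σT_e⁴ = S(1−α)/4 = 5.313 W/m² → T_e = 98.39 K.
Layer-by-layer balance gives σT_s⁴ = (N+1)σT_e⁴, so T_s = 3^¼·98.39 = 129.5 K.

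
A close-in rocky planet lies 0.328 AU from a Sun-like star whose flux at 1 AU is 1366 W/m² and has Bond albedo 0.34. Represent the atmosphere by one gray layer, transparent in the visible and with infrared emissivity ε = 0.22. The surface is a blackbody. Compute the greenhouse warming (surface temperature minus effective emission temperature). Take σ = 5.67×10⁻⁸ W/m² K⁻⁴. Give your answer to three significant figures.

Irradiance scales as 1/d², so S = 1366 W/m² × (1/0.328)² = 12700 W/m².
The planet radiates to space at T_e = [S(1−α)/(4σ)]^(1/4) = 438.4 K.
For a single slab of emissivity ε, T_s⁴ = 2T_e⁴/(2−ε); thus T_s = 438.4·(1.124)^(1/4) = 451.4 K.
The atmosphere warms the surface by 12.96 K.

13.0 K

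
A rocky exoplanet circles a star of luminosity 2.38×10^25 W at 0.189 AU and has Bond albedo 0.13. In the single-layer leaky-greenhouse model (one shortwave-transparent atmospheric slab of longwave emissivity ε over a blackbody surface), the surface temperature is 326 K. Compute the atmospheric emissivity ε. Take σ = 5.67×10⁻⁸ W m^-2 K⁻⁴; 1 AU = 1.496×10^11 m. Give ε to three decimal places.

0.391

Orbital distance: d = 0.189 AU = 2.827×10^10 m.
S = L/(4πd²) = 2369 W m^-2.
First, T_e = [2369·(1−0.13)/(4σ)]^(1/4) = 308.8 K.
Since (2−ε)/2 = (T_e/T_s)⁴ = 0.8046, ε = 0.3908.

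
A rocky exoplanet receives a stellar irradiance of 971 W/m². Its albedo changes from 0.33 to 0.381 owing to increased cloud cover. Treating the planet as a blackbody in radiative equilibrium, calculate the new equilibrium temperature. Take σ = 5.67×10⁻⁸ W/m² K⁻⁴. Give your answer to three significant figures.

227 kelvin

With the new albedo, S(1−α₂)/4 = 150.3 W/m², so T₂ = 226.9 K.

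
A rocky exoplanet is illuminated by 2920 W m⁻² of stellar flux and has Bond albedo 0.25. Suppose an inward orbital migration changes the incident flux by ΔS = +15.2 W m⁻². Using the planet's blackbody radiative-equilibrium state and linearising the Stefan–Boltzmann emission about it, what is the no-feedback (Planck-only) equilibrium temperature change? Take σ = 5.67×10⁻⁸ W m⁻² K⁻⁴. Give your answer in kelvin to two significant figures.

0.41 K

The baseline emission temperature is T_e = 313.5 K.
TOA radiative forcing: ΔF = (1−α)ΔS/4 = 0.75·(+15.2)/4 = 2.850 W m⁻².
Planck response: λ_P = 4σT_e³ = 4·5.67×10⁻⁸·(313.5)³ = 6.986 W m⁻²/K.
ΔT₀ = ΔF/λ_P = 2.850/6.986 = 0.408 K.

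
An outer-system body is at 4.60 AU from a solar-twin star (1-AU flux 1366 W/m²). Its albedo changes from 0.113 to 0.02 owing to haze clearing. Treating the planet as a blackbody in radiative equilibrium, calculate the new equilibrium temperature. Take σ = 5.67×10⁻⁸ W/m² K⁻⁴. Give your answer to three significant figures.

Irradiance scales as 1/d², so S = 1366 W/m² × (1/4.60)² = 64.56 W/m².
T₂ = [S(1−α₂)/(4σ)]^(1/4) = [64.56·0.98/(4σ)]^(1/4) = 129.2 K.

129 K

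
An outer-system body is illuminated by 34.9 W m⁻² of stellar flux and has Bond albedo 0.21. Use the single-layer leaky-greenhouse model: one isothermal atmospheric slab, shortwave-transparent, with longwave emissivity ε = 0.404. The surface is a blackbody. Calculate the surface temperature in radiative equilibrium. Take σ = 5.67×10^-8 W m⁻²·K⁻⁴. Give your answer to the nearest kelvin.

Effective emission temperature (TOA balance): σT_e⁴ = S(1−α)/4 = 6.893 W m⁻² → T_e = 105.0 K.
For a single slab of emissivity ε, T_s⁴ = 2T_e⁴/(2−ε); thus T_s = 105.0·(1.253)^(1/4) = 111.1 K.

111 K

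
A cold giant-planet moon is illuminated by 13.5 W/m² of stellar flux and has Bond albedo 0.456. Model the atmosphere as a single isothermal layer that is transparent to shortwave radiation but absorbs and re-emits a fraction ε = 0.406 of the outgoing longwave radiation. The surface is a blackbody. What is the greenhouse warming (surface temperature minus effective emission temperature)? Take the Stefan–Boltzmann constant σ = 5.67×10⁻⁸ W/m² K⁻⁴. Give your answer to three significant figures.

4.40 K

Effective emission temperature (TOA balance): σT_e⁴ = S(1−α)/4 = 1.836 W/m² → T_e = 75.43 K.
Surface balance with a leaky layer gives σT_s⁴ = σT_e⁴·2/(2−ε), so T_s = T_e·[2/(2−0.406)]^(1/4) = 79.84 K.
T_s − T_e = 79.84 − 75.43 = 4.403 K.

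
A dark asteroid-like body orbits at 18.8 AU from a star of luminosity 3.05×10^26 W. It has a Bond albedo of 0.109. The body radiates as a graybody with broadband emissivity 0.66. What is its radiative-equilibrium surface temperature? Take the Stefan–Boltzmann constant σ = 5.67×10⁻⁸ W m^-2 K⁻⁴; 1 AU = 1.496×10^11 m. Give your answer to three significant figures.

65.4 K

Orbital distance: d = 18.8 AU = 2.812×10^12 m.
Spreading L over a sphere of radius d: S = 3.05×10^26/(4π·2.81×10^12²) = 3.068 W m^-2.
Averaging over the sphere, the absorbed flux is S(1−α)/4 = 0.6835 W m^-2.
Equating to εσT⁴ with ε = 0.66: T = (0.6835/0.66σ)^(1/4) = 65.37 K.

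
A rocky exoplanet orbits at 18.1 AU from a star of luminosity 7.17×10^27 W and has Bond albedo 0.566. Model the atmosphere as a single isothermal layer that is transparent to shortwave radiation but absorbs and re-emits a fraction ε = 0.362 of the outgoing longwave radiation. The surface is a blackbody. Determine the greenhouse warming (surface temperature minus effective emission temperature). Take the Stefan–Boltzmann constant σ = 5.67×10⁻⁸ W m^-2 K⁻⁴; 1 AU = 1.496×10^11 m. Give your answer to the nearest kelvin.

6 K

d = 18.1 × 1.496×10^11 m = 2.708×10^12 m.
Spreading L over a sphere of radius d: S = 7.17×10^27/(4π·2.71×10^12²) = 77.82 W m^-2.
The planet radiates to space at T_e = [S(1−α)/(4σ)]^(1/4) = 110.5 K.
For a single slab of emissivity ε, T_s⁴ = 2T_e⁴/(2−ε); thus T_s = 110.5·(1.221)^(1/4) = 116.1 K.
The atmosphere warms the surface by 5.654 K.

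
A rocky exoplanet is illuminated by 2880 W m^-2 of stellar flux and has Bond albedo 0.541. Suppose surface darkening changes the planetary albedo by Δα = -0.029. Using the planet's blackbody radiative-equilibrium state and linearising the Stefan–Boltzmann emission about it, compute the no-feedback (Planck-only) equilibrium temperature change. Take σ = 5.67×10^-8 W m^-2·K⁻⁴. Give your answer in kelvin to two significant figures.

The baseline emission temperature is T_e = 276.3 K.
TOA radiative forcing: ΔF = −S·Δα/4 = −2880·(-0.029)/4 = 20.88 W m^-2.
Planck response: λ_P = 4σT_e³ = 4·5.67×10⁻⁸·(276.3)³ = 4.784 W m^-2/K.
So ΔT₀ = 20.88/4.784 = 4.36 K.

4.4 kelvin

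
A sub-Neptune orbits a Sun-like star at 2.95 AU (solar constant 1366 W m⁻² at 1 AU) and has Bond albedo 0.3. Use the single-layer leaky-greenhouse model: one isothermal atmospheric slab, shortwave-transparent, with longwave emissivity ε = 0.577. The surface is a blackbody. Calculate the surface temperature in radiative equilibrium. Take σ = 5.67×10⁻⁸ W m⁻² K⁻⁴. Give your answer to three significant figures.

162 K

Irradiance scales as 1/d², so S = 1366 W m⁻² × (1/2.95)² = 157.0 W m⁻².
At the top of the atmosphere, σT_e⁴ = S(1−α)/4 = 27.47 W m⁻², giving T_e = 148.4 K.
Surface balance with a leaky layer gives σT_s⁴ = σT_e⁴·2/(2−ε), so T_s = T_e·[2/(2−0.577)]^(1/4) = 161.5 K.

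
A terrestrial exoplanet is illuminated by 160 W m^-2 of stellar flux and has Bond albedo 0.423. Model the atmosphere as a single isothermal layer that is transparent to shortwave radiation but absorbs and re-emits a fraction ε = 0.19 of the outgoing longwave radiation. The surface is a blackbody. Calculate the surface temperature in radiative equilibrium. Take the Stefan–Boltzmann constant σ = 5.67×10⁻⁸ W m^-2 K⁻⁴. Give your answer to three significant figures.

146 kelvin

Effective emission temperature (TOA balance): σT_e⁴ = S(1−α)/4 = 23.08 W m^-2 → T_e = 142.0 K.
The surface balance (absorbed SW + ε·downward IR = σT_s⁴) with T_a⁴ = T_s⁴/2 reduces to T_s = T_e·[2/(2−ε)]^¼ = 145.6 K.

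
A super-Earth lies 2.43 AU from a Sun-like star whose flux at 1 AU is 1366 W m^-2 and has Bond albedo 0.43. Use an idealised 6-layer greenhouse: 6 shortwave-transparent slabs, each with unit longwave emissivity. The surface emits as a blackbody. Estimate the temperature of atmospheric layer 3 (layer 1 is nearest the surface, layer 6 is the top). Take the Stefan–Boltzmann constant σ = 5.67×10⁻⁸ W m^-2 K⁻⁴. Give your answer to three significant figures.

220 kelvin

By the inverse-square law, S = 1366/2.43² = 231.3 W m^-2.
OLR = S(1−α)/4 = 32.96 W m^-2; the top layer radiates at T_e = 155.3 K.
In the N-layer model, layer k (counted from the surface) has T_k = (N+1−k)^(1/4)·T_e.
T_3 = (4)^(1/4)·155.3 = 219.6 K.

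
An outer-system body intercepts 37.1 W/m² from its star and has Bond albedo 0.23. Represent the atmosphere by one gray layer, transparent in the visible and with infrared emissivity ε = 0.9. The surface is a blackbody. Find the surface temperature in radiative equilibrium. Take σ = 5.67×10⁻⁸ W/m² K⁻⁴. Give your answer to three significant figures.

123 kelvin

Effective emission temperature (TOA balance): σT_e⁴ = S(1−α)/4 = 7.142 W/m² → T_e = 105.9 K.
Surface balance with a leaky layer gives σT_s⁴ = σT_e⁴·2/(2−ε), so T_s = T_e·[2/(2−0.9)]^(1/4) = 123.0 K.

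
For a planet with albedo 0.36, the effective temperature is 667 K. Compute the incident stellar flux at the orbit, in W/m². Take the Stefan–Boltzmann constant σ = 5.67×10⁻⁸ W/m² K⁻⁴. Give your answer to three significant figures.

From S(1−α)/4 = σT⁴: S = 4σT⁴/(1−α).
The emitted flux is σT⁴ = 11220 W/m².
S = 4·11220/0.64 = 70140 W/m².

70100 W/m²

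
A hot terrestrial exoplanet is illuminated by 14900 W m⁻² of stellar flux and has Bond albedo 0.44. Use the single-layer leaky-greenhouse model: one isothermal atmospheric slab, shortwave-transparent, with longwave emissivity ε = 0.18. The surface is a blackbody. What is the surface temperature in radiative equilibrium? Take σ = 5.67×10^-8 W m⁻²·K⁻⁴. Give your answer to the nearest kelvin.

Effective emission temperature (TOA balance): σT_e⁴ = S(1−α)/4 = 2086 W m⁻² → T_e = 438.0 K.
For a single slab of emissivity ε, T_s⁴ = 2T_e⁴/(2−ε); thus T_s = 438.0·(1.099)^(1/4) = 448.4 K.

448 kelvin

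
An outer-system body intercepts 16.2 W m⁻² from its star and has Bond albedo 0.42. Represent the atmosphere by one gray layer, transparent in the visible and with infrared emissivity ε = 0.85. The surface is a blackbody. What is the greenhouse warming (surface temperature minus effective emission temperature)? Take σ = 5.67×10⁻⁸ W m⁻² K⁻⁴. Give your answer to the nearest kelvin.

The planet radiates to space at T_e = [S(1−α)/(4σ)]^(1/4) = 80.23 K.
For a single slab of emissivity ε, T_s⁴ = 2T_e⁴/(2−ε); thus T_s = 80.23·(1.739)^(1/4) = 92.13 K.
Greenhouse warming: T_s − T_e = 11.90 K.

12 K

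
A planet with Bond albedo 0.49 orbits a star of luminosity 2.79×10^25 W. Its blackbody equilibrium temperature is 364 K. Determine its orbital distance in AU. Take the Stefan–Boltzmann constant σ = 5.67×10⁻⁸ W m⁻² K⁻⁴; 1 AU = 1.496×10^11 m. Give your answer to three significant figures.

Required flux: S = 4σT⁴/(1−α) = 7807 W m⁻².
Then d = [L/(4πS)]^(1/2) = 1.686×10^10 m, i.e. 0.1127 AU.

0.113 AU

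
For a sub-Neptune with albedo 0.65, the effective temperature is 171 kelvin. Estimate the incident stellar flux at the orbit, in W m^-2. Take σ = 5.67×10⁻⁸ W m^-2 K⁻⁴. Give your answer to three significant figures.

554 W m^-2

Invert the energy balance for S: S = 4σT⁴/(1−α).
The emitted flux is σT⁴ = 48.48 W m^-2.
S = 4·48.48/0.35 = 554.1 W m^-2.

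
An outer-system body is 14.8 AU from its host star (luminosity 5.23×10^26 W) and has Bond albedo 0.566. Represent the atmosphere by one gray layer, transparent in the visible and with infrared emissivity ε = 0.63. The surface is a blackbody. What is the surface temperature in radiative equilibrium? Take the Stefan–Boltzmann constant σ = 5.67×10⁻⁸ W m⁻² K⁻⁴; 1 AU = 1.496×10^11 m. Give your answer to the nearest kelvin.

70 kelvin

d = 14.8 × 1.496×10^11 m = 2.214×10^12 m.
S = L/(4πd²) = 8.490 W m⁻².
Effective emission temperature (TOA balance): σT_e⁴ = S(1−α)/4 = 0.9212 W m⁻² → T_e = 63.49 K.
For a single slab of emissivity ε, T_s⁴ = 2T_e⁴/(2−ε); thus T_s = 63.49·(1.46)^(1/4) = 69.79 K.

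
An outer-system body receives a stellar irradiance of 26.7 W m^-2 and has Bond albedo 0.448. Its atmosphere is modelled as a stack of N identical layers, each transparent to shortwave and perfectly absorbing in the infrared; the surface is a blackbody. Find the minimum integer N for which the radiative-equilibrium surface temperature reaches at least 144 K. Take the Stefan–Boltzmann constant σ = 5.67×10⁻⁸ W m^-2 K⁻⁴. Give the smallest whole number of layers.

Top-of-atmosphere balance: σT_e⁴ = S(1−α)/4 = 3.685 W m^-2 → T_e = 89.78 K.
Since T_s⁴ = (N+1)T_e⁴, we need N ≥ (T_s/T_e)⁴ − 1 = 5.617.
The minimum whole number is N = 6.

6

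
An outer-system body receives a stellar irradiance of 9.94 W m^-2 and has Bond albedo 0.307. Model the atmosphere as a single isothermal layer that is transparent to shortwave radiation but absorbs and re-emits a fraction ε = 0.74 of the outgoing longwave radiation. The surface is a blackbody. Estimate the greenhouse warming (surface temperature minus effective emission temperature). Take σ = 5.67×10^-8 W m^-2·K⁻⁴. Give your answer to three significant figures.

The planet radiates to space at T_e = [S(1−α)/(4σ)]^(1/4) = 74.24 K.
Surface balance with a leaky layer gives σT_s⁴ = σT_e⁴·2/(2−ε), so T_s = T_e·[2/(2−0.74)]^(1/4) = 83.33 K.
T_s − T_e = 83.33 − 74.24 = 9.090 K.

9.09 K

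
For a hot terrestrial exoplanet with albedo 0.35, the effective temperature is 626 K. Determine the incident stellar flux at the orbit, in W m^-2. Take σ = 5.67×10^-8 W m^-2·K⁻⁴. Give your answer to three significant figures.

Invert the energy balance for S: S = 4σT⁴/(1−α).
The emitted flux is σT⁴ = 8707 W m^-2.
S = 4·8707/0.65 = 53580 W m^-2.

53600 W m^-2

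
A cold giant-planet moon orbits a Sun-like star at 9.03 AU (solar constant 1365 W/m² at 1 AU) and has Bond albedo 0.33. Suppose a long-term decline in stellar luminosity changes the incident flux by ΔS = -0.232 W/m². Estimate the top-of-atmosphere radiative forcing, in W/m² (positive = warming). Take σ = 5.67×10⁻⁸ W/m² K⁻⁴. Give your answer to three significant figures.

-0.0389 W/m²

Flux at the orbit: S = 1365/(9.03)² = 16.74 W/m².
TOA radiative forcing: ΔF = (1−α)ΔS/4 = 0.67·(-0.232)/4 = -0.03886 W/m².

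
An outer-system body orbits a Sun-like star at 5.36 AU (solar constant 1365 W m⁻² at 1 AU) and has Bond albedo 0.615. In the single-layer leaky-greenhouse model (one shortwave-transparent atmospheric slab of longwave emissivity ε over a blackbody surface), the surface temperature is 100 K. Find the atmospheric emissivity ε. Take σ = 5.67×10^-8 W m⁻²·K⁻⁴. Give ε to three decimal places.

Flux at the orbit: S = 1365/(5.36)² = 47.51 W m⁻².
First, T_e = [47.51·(1−0.615)/(4σ)]^(1/4) = 94.77 K.
Since (2−ε)/2 = (T_e/T_s)⁴ = 0.8065, ε = 0.3869.

0.387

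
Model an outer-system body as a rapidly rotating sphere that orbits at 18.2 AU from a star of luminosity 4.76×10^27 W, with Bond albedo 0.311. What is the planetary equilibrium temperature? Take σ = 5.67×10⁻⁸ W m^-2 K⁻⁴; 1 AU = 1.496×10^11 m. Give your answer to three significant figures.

112 K

Orbital distance: d = 18.2 AU = 2.723×10^12 m.
Flux at the orbit: S = L/(4πd²) = 4.76×10^27/(4π·(2.72×10^12)²) = 51.10 W m^-2.
Averaging over the sphere, the absorbed flux is S(1−α)/4 = 8.801 W m^-2.
In equilibrium σT⁴ equals this, so T = 111.6 K.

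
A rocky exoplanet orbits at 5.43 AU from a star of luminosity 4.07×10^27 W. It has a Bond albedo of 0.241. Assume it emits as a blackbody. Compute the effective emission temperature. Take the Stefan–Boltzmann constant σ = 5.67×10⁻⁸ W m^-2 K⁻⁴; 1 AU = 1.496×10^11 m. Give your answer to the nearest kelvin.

201 K

d = 5.43 × 1.496×10^11 m = 8.123×10^11 m.
Spreading L over a sphere of radius d: S = 4.07×10^27/(4π·8.12×10^11²) = 490.8 W m^-2.
Absorbed flux (global mean): S(1−α)/4 = 490.8·0.759/4 = 93.13 W m^-2.
In equilibrium σT⁴ equals this, so T = 201.3 K.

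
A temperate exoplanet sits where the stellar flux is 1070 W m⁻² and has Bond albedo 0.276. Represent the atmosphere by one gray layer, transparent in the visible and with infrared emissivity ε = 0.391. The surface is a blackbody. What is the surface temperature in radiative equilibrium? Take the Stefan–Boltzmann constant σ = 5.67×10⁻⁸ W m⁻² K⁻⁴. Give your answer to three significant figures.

255 K

The planet radiates to space at T_e = [S(1−α)/(4σ)]^(1/4) = 241.8 K.
The surface balance (absorbed SW + ε·downward IR = σT_s⁴) with T_a⁴ = T_s⁴/2 reduces to T_s = T_e·[2/(2−ε)]^¼ = 255.3 K.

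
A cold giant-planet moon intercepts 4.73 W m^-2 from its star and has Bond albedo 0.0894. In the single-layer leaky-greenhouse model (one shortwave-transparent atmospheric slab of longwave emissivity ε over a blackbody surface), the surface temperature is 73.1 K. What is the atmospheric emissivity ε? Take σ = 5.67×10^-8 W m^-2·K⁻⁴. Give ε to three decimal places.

Effective temperature: T_e = [S(1−α)/(4σ)]^(1/4) = 66.01 K.
T_s⁴ = T_e⁴·2/(2−ε) → ε = 2 − 2(T_e/T_s)⁴ = 2 − 2·(66.01/73.1)⁴ = 0.6698.

0.670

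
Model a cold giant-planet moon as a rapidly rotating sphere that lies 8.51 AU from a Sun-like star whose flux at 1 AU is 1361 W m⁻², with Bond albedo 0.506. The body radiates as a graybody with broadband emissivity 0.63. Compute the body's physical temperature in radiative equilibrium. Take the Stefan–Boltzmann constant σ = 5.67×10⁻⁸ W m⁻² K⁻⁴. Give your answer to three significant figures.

89.8 K

By the inverse-square law, S = 1361/8.51² = 18.79 W m⁻².
Absorbed flux (global mean): S(1−α)/4 = 18.79·0.494/4 = 2.321 W m⁻².
Equating to εσT⁴ with ε = 0.63: T = (2.321/0.63σ)^(1/4) = 89.78 K.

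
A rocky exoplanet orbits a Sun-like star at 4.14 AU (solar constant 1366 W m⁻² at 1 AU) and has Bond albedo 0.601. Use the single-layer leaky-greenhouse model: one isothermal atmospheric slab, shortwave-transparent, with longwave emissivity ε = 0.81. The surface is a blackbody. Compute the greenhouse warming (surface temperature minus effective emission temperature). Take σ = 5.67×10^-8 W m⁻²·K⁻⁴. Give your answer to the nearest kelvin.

By the inverse-square law, S = 1366/4.14² = 79.70 W m⁻².
Effective emission temperature (TOA balance): σT_e⁴ = S(1−α)/4 = 7.950 W m⁻² → T_e = 108.8 K.
The surface balance (absorbed SW + ε·downward IR = σT_s⁴) with T_a⁴ = T_s⁴/2 reduces to T_s = T_e·[2/(2−ε)]^¼ = 123.9 K.
Greenhouse warming: T_s − T_e = 15.08 K.

15 K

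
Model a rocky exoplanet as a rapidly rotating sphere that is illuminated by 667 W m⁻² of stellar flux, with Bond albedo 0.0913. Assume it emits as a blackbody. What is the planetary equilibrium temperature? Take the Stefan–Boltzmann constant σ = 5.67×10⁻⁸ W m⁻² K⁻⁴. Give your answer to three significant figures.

227 K

Averaging over the sphere, the absorbed flux is S(1−α)/4 = 151.5 W m⁻².
Set σT⁴ = 151.5 → T = (151.5/σ)^(1/4) = 227.4 K.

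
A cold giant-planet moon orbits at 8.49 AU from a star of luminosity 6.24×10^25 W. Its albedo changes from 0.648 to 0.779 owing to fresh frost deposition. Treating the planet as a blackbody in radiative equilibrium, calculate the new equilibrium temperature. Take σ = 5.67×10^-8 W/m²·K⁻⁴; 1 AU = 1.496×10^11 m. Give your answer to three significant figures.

d = 8.49 × 1.496×10^11 m = 1.270×10^12 m.
Flux at the orbit: S = L/(4πd²) = 6.24×10^25/(4π·(1.27×10^12)²) = 3.078 W/m².
T₂ = [S(1−α₂)/(4σ)]^(1/4) = [3.078·0.221/(4σ)]^(1/4) = 41.62 K.

41.6 kelvin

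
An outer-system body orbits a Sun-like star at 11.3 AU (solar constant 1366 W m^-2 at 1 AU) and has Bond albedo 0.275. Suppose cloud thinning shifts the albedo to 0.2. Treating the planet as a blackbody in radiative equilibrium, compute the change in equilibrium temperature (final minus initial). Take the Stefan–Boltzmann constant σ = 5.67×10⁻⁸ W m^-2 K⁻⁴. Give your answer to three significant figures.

Irradiance scales as 1/d², so S = 1366 W m^-2 × (1/11.3)² = 10.70 W m^-2.
Initial: T₁ = [S(1−0.275)/(4σ)]^(1/4) = 76.47 K.
After:  T₂ = [10.70·0.8/(4σ)]^(1/4) = 78.38 K.
Change: 78.38 − 76.47 = 1.905 K.

1.91 K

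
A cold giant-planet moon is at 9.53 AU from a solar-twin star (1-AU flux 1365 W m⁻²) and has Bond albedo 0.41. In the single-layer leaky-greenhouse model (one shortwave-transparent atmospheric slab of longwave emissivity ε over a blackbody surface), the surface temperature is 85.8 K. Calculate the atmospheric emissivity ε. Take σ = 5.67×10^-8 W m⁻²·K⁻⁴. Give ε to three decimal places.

0.557

Flux at the orbit: S = 1365/(9.53)² = 15.03 W m⁻².
Effective temperature: T_e = [S(1−α)/(4σ)]^(1/4) = 79.07 K.
Inverting T_s⁴ = 2T_e⁴/(2−ε): (T_e/T_s)⁴ = 0.7215, so ε = 2(1 − 0.7215) = 0.5571.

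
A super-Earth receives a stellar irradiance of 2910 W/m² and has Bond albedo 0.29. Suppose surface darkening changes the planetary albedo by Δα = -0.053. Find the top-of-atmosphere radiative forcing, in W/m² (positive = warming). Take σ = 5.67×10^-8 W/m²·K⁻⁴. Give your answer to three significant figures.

TOA radiative forcing: ΔF = −S·Δα/4 = −2910·(-0.053)/4 = 38.56 W/m².

38.6 W/m²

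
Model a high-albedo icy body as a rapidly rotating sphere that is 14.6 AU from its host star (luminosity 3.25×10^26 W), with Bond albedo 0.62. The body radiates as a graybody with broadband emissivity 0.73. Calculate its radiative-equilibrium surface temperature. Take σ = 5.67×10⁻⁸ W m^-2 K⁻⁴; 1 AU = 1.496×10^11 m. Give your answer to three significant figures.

Orbital distance: d = 14.6 AU = 2.184×10^12 m.
S = L/(4πd²) = 5.421 W m^-2.
The planet absorbs (1−α)S over its disc πR² and re-emits over 4πR², so the mean absorbed flux is (1−0.62)·5.421/4 = 0.5150 W m^-2.
Equating to εσT⁴ with ε = 0.73: T = (0.5150/0.73σ)^(1/4) = 59.39 K.

59.4 K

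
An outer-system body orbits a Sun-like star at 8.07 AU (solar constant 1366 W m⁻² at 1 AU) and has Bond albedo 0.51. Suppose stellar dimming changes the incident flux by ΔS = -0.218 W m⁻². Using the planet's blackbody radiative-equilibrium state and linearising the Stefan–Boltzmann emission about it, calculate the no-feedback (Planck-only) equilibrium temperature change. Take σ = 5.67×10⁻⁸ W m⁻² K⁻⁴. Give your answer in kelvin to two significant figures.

By the inverse-square law, S = 1366/8.07² = 20.98 W m⁻².
The baseline emission temperature is T_e = 82.05 K.
TOA radiative forcing: ΔF = (1−α)ΔS/4 = 0.49·(-0.218)/4 = -0.02670 W m⁻².
Linearising σT⁴ gives d(σT⁴)/dT = 4σT_e³ = 0.1253 W m⁻² per K.
ΔT₀ = ΔF/λ_P = -0.02670/0.1253 = -0.213 K.

-0.21 K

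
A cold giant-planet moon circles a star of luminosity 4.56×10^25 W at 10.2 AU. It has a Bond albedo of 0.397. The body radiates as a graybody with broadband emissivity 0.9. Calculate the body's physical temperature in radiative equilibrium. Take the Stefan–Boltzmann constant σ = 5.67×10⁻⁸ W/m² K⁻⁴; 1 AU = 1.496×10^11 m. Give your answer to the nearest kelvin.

Orbital distance: d = 10.2 AU = 1.526×10^12 m.
Spreading L over a sphere of radius d: S = 4.56×10^25/(4π·1.53×10^12²) = 1.558 W/m².
Absorbed flux (global mean): S(1−α)/4 = 1.558·0.603/4 = 0.2349 W/m².
Radiative balance εσT⁴ = 0.2349 gives T = [0.2349/(0.9·σ)]^(1/4) = 46.32 K.

46 K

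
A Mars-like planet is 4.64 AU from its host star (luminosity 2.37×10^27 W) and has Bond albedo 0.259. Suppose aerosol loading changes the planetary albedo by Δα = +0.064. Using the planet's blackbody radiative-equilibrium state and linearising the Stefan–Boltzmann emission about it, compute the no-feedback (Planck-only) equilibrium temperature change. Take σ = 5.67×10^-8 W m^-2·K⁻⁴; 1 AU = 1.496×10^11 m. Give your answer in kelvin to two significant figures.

-4.1 kelvin

d = 4.64 × 1.496×10^11 m = 6.941×10^11 m.
Flux at the orbit: S = L/(4πd²) = 2.37×10^27/(4π·(6.94×10^11)²) = 391.4 W m^-2.
Unperturbed T_e = [391.4·(1−0.259)/(4σ)]^¼ = 189.1 K.
TOA radiative forcing: ΔF = −S·Δα/4 = −391.4·(+0.064)/4 = -6.263 W m^-2.
The Planck feedback parameter is 4σT_e³ = 1.534 W m^-2/K.
So ΔT₀ = -6.263/1.534 = -4.08 K.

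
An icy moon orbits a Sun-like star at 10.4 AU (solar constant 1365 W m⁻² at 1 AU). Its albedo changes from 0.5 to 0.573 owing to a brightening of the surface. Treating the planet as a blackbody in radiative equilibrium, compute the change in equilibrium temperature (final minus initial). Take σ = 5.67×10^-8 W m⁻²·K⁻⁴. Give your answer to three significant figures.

Irradiance scales as 1/d², so S = 1365 W m⁻² × (1/10.4)² = 12.62 W m⁻².
With α = 0.5, T₁ = 72.63 K.
After:  T₂ = [12.62·0.427/(4σ)]^(1/4) = 69.82 K.
Change: 69.82 − 72.63 = -2.810 K.

-2.81 kelvin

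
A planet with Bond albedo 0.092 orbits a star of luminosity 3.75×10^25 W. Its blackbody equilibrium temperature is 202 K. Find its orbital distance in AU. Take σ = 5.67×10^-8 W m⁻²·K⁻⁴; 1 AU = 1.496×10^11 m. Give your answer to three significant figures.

The flux needed for this T is 4σT⁴/(1−0.092) = 415.9 W m⁻².
S = L/(4πd²) → d = √(L/4πS) = √(3.75×10^25/(4π·415.9)) = 8.471×10^10 m = 0.5662 AU.

0.566 AU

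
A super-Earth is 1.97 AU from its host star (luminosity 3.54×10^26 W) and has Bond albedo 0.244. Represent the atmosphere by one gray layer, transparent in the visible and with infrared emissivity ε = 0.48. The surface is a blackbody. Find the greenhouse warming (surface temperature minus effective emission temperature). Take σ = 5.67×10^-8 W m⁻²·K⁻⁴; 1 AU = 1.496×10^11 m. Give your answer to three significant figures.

12.9 K

d = 1.97 × 1.496×10^11 m = 2.947×10^11 m.
Flux at the orbit: S = L/(4πd²) = 3.54×10^26/(4π·(2.95×10^11)²) = 324.3 W m⁻².
At the top of the atmosphere, σT_e⁴ = S(1−α)/4 = 61.30 W m⁻², giving T_e = 181.3 K.
Surface balance with a leaky layer gives σT_s⁴ = σT_e⁴·2/(2−ε), so T_s = T_e·[2/(2−0.48)]^(1/4) = 194.2 K.
The atmosphere warms the surface by 12.88 K.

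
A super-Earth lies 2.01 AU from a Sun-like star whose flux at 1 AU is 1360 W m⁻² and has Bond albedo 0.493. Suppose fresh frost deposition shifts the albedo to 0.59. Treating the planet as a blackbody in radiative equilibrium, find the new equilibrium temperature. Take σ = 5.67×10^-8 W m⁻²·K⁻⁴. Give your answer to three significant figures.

157 K

By the inverse-square law, S = 1360/2.01² = 336.6 W m⁻².
With the new albedo, S(1−α₂)/4 = 34.50 W m⁻², so T₂ = 157.1 K.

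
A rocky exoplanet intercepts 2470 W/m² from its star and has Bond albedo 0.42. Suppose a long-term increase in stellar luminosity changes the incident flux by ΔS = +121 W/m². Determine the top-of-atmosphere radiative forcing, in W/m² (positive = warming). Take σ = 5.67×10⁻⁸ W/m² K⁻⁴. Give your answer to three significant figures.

TOA radiative forcing: ΔF = (1−α)ΔS/4 = 0.58·(+121)/4 = 17.55 W/m².

17.5 W/m²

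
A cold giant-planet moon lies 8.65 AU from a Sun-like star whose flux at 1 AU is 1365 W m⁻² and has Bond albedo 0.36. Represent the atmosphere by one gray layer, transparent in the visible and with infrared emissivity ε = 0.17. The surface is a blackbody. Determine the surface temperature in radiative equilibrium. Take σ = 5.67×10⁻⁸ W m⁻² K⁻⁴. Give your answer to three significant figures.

Irradiance scales as 1/d², so S = 1365 W m⁻² × (1/8.65)² = 18.24 W m⁻².
The planet radiates to space at T_e = [S(1−α)/(4σ)]^(1/4) = 84.71 K.
The surface balance (absorbed SW + ε·downward IR = σT_s⁴) with T_a⁴ = T_s⁴/2 reduces to T_s = T_e·[2/(2−ε)]^¼ = 86.61 K.

86.6 K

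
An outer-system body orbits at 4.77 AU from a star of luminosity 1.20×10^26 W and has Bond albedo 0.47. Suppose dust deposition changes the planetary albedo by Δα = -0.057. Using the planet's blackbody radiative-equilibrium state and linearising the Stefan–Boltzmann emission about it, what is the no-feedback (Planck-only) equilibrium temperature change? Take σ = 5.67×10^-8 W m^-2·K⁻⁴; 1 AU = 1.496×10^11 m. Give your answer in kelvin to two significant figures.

Orbital distance: d = 4.77 AU = 7.136×10^11 m.
Spreading L over a sphere of radius d: S = 1.20×10^26/(4π·7.14×10^11²) = 18.75 W m^-2.
Reference equilibrium: T_e = [S(1−α)/(4σ)]^(1/4) = 81.36 K.
ΔF = −(S/4)Δα = −(18.75/4)×(-0.057) = 0.2672 W m^-2.
Linearising σT⁴ gives d(σT⁴)/dT = 4σT_e³ = 0.1222 W m^-2 per K.
So ΔT₀ = 0.2672/0.1222 = 2.19 K.

2.2 kelvin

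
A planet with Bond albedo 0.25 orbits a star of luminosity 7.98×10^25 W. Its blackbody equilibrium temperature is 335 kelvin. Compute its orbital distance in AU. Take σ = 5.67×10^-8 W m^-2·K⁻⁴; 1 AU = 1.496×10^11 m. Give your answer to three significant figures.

0.273 AU

Energy balance gives S = 4σT⁴/(1−α) = 3809 W m^-2.
S = L/(4πd²) → d = √(L/4πS) = √(7.98×10^25/(4π·3809)) = 4.083×10^10 m = 0.2730 AU.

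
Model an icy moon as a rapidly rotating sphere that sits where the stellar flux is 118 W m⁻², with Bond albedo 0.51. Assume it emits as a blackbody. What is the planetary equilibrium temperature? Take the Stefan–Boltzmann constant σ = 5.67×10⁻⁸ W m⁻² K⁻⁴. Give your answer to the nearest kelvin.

Averaging over the sphere, the absorbed flux is S(1−α)/4 = 14.46 W m⁻².
Balancing against σT⁴: T = (14.46/5.67×10⁻⁸)^(1/4) = 126.4 K.

126 K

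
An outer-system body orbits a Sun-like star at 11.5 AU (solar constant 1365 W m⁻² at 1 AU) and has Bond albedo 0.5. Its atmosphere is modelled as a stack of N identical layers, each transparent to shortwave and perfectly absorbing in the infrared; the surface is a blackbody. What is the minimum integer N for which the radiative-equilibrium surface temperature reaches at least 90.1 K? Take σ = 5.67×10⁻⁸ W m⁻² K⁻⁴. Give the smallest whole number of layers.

Flux at the orbit: S = 1365/(11.5)² = 10.32 W m⁻².
Top-of-atmosphere balance: σT_e⁴ = S(1−α)/4 = 1.290 W m⁻² → T_e = 69.07 K.
Since T_s⁴ = (N+1)T_e⁴, we need N ≥ (T_s/T_e)⁴ − 1 = 1.896.
Rounding up, N = 2.

2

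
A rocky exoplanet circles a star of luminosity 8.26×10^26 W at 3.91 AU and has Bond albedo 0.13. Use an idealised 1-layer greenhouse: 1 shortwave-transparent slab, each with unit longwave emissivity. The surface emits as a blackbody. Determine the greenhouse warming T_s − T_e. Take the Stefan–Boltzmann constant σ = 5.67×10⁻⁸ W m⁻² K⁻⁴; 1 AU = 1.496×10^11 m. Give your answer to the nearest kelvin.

31 K

Orbital distance: d = 3.91 AU = 5.849×10^11 m.
Flux at the orbit: S = L/(4πd²) = 8.26×10^26/(4π·(5.85×10^11)²) = 192.1 W m⁻².
The effective emission temperature is T_e = [S(1−α)/(4σ)]^¼ = 164.8 K.
T_s = (N+1)^(1/4)·T_e = 195.9 K.
So the greenhouse effect raises the surface by 195.9 − 164.8 = 31.17 K.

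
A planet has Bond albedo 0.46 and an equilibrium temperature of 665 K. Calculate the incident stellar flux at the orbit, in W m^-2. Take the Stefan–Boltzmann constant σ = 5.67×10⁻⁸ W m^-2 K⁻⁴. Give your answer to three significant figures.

From S(1−α)/4 = σT⁴: S = 4σT⁴/(1−α).
σT⁴ = 5.67×10⁻⁸·(665)⁴ = 11090 W m^-2.
S = 4·11090/0.54 = 82140 W m^-2.

82100 W m^-2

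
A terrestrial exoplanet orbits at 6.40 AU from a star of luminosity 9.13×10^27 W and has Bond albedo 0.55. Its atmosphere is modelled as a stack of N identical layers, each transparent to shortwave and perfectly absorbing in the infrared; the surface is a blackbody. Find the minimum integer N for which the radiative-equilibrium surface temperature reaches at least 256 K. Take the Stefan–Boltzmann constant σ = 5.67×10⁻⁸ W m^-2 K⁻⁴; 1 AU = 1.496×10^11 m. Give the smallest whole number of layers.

d = 6.40 × 1.496×10^11 m = 9.574×10^11 m.
Flux at the orbit: S = L/(4πd²) = 9.13×10^27/(4π·(9.57×10^11)²) = 792.6 W m^-2.
OLR = S(1−α)/4 = 89.16 W m^-2; the top layer radiates at T_e = 199.1 K.
Need (N+1)T_e⁴ ≥ T_s⁴, i.e. N+1 ≥ (256/199.1)⁴ = 2.731.
The minimum whole number is N = 2.

2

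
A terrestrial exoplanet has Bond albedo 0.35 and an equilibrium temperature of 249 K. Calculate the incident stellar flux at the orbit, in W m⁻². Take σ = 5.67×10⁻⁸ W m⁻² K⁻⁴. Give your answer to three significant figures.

Invert the energy balance for S: S = 4σT⁴/(1−α).
The emitted flux is σT⁴ = 218.0 W m⁻².
So S = 4×218.0/(1−0.35) = 1341 W m⁻².

1340 W m⁻²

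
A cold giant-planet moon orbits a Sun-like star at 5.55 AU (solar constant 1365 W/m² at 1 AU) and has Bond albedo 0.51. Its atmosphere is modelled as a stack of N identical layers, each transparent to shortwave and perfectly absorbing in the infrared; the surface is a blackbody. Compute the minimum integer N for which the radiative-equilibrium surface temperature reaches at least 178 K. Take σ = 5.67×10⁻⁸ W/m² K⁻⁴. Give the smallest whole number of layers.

10

Flux at the orbit: S = 1365/(5.55)² = 44.31 W/m².
The effective emission temperature is T_e = [S(1−α)/(4σ)]^¼ = 98.92 K.
T_s = (N+1)^(1/4)·T_e ≥ 178 K requires N+1 ≥ (T_s/T_e)⁴ = (178/98.92)⁴ = 10.485.
So N ≥ 9.485; the smallest integer is N = 10.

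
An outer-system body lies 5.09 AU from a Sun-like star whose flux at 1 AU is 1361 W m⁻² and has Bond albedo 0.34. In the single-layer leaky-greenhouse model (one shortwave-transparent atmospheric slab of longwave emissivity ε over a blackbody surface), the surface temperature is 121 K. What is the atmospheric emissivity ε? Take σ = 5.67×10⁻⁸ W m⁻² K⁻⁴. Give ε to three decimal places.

By the inverse-square law, S = 1361/5.09² = 52.53 W m⁻².
TOA balance gives T_e = 111.2 K.
Inverting T_s⁴ = 2T_e⁴/(2−ε): (T_e/T_s)⁴ = 0.7132, so ε = 2(1 − 0.7132) = 0.5737.

0.574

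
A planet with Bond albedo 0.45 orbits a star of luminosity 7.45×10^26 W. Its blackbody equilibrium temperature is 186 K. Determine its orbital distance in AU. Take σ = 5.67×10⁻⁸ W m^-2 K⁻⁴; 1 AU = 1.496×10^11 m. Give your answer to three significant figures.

Energy balance gives S = 4σT⁴/(1−α) = 493.6 W m^-2.
S = L/(4πd²) → d = √(L/4πS) = √(7.45×10^26/(4π·493.6)) = 3.466×10^11 m = 2.317 AU.

2.32 AU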